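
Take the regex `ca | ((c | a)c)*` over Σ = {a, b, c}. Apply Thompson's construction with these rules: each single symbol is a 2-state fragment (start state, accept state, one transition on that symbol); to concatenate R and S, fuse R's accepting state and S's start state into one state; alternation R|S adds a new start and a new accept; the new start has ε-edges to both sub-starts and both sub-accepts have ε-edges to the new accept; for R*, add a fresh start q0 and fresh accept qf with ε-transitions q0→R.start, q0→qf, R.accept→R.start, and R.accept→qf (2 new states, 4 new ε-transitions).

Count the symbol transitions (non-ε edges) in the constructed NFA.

5

Recursing over subexpressions:
Each of the 5 symbol leaves contributes exactly 1 symbol transition.
  ca — 2 symbol transitions
  c | a — 2 symbol transitions
  (c | a)c — 3 symbol transitions
  ((c | a)c)* — 3 symbol transitions
  ca | ((c | a)c)* — 5 symbol transitions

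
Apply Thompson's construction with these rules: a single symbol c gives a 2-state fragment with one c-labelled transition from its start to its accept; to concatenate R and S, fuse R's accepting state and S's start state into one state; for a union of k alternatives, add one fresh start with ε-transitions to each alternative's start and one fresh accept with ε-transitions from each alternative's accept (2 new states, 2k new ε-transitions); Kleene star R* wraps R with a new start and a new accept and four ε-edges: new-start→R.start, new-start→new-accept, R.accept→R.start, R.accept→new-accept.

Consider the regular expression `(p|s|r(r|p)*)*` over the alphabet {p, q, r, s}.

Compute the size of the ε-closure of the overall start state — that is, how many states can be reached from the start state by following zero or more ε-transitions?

6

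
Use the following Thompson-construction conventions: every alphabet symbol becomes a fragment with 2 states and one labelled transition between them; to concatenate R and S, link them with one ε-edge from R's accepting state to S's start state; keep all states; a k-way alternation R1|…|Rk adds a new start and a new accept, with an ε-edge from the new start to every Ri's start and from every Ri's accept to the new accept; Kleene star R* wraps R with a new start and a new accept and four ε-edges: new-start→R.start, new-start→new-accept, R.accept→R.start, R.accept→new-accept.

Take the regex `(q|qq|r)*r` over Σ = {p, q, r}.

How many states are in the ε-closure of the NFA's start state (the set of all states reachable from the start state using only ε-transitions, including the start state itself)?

7

Compute the ε-closure size of each fragment's start state recursively; a symbol fragment's start has no outgoing ε-edge, so its closure is just itself (size 1).
  qq — same as the first factor's closure: C = 1
  q|qq|r — new start ε-reaches every alternative's start; none of them accept ε, so the new accept is not reached: C = 1 + 1 + 1 + 1 = 4
  (q|qq|r)* — new start has ε-edges to the inner start and to the new accept, so C = 2 + 4 = 6
  (q|qq|r)*r — the left operand accepts ε, so the closure extends into the next operand (via the concat ε-link); C = 6 + 1 = 7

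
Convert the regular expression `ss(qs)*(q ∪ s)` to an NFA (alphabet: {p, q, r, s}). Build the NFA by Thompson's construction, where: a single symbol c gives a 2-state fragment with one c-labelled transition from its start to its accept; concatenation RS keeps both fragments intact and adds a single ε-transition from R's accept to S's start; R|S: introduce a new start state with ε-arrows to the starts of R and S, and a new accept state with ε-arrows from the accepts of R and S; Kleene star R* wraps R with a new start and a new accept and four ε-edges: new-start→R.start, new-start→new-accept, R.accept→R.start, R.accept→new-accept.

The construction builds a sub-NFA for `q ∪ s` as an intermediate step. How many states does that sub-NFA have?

Fragment for `q ∪ s`:
Each of the 2 symbol leaves contributes a 2-state fragment.
  q ∪ s → 6 states

6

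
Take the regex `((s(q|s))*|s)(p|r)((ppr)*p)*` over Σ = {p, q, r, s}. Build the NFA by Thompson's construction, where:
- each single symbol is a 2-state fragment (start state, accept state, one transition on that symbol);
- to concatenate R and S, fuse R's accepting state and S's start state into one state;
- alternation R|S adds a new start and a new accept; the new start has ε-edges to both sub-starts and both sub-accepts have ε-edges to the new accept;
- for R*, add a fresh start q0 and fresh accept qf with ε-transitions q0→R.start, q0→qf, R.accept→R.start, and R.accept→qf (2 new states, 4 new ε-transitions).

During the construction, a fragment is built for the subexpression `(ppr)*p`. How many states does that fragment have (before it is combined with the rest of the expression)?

7

Fragment for `(ppr)*p`:
Each of the 4 symbol leaves contributes a 2-state fragment.
  ppr — 4 states
  (ppr)* — 6 states
  (ppr)*p — 7 states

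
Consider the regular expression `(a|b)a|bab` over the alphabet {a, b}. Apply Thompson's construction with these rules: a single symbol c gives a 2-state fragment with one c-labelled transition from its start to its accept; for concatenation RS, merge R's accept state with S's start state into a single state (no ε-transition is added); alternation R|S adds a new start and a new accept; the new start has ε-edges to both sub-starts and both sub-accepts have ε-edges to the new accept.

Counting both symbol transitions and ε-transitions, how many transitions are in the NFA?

14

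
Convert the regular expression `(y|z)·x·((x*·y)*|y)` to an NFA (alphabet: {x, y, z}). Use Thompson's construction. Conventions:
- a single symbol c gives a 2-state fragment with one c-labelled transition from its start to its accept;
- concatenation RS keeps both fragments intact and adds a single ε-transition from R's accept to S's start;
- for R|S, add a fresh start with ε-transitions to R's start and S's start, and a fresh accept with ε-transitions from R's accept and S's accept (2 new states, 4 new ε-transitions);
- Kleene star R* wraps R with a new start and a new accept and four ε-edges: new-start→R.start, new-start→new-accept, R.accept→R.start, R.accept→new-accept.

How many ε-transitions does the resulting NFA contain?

Building bottom-up:
Each of the 6 symbol leaves contributes 0 ε-transitions.
  y|z : 4 ε-transitions
  x* : 4 ε-transitions
  x*·y : 5 ε-transitions
  (x*·y)* : 9 ε-transitions
  (x*·y)*|y : 13 ε-transitions
  (y|z)·x·((x*·y)*|y) : 19 ε-transitions

19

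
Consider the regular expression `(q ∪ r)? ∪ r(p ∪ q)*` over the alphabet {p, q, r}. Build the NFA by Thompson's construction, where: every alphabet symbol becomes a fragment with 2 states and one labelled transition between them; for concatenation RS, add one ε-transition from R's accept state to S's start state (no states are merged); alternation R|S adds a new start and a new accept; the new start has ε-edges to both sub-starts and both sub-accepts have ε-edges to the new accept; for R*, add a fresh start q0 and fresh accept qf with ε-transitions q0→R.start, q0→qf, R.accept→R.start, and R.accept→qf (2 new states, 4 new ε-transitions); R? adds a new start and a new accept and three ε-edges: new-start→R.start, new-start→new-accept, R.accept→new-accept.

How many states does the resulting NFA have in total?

Building bottom-up:
Each of the 5 symbol leaves contributes a 2-state fragment.
  q ∪ r → 6 states
  (q ∪ r)? → 8 states
  p ∪ q → 6 states
  (p ∪ q)* → 8 states
  r(p ∪ q)* → 10 states
  (q ∪ r)? ∪ r(p ∪ q)* → 20 states

20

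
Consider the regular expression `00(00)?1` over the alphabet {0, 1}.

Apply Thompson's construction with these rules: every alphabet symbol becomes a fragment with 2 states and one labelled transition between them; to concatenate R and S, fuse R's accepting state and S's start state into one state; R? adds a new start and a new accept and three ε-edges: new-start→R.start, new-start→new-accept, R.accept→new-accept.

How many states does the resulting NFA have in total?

Bottom-up over the parse tree:
Each of the 5 symbol leaves contributes a 2-state fragment.
  00 = 3 states
  (00)? = 5 states
  00(00)?1 = 8 states

8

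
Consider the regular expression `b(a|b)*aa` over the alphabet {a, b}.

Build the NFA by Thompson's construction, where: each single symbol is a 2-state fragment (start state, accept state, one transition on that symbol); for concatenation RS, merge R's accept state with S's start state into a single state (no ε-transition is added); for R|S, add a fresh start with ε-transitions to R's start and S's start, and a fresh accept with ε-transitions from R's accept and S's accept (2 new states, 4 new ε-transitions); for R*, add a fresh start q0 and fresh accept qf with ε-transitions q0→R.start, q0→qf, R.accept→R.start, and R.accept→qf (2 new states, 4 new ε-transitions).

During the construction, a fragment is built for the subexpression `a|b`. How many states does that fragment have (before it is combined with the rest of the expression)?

Fragment for `a|b`:
Each of the 2 symbol leaves contributes a 2-state fragment.
  a|b = 6 states

6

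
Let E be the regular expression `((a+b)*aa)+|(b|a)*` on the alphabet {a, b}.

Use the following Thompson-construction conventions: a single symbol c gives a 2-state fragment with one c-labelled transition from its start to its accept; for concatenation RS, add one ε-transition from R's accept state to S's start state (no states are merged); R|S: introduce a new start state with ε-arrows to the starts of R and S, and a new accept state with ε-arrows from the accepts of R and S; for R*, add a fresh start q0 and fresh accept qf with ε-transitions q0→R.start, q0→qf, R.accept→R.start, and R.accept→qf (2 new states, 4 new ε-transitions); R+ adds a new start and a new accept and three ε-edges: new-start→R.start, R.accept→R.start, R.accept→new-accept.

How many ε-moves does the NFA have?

25

Building bottom-up:
Each of the 6 symbol leaves contributes 0 ε-transitions.
  a+ — 3 ε-transitions
  a+b — 4 ε-transitions
  (a+b)* — 8 ε-transitions
  (a+b)*aa — 10 ε-transitions
  ((a+b)*aa)+ — 13 ε-transitions
  b|a — 4 ε-transitions
  (b|a)* — 8 ε-transitions
  ((a+b)*aa)+|(b|a)* — 25 ε-transitions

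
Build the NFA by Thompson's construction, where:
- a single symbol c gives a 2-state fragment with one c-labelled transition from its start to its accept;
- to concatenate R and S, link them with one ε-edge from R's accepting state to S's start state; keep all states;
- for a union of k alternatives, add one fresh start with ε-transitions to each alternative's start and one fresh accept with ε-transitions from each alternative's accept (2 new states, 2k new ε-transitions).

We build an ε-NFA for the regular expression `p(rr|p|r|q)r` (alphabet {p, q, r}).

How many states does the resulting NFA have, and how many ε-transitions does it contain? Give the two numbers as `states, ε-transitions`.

16, 11

Bottom-up over the parse tree:
Each of the 7 symbol leaves contributes 2 states and 0 ε-transitions.
  rr → 4 states, 1 ε-transition
  rr|p|r|q → 12 states, 9 ε-transitions
  p(rr|p|r|q)r → 16 states, 11 ε-transitions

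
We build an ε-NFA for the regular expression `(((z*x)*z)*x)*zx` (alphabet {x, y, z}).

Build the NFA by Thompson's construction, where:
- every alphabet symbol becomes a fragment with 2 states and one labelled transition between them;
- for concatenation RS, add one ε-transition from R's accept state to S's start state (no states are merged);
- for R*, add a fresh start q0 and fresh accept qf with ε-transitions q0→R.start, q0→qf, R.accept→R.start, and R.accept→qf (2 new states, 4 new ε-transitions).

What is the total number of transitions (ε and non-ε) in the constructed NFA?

27

Building bottom-up:
Each of the 6 symbol leaves contributes 1 transition (1 symbol, 0 ε).
  z* : 5 transitions (1 symbol, 4 ε)
  z*x : 7 transitions (2 symbol, 5 ε)
  (z*x)* : 11 transitions (2 symbol, 9 ε)
  (z*x)*z : 13 transitions (3 symbol, 10 ε)
  ((z*x)*z)* : 17 transitions (3 symbol, 14 ε)
  ((z*x)*z)*x : 19 transitions (4 symbol, 15 ε)
  (((z*x)*z)*x)* : 23 transitions (4 symbol, 19 ε)
  (((z*x)*z)*x)*zx : 27 transitions (6 symbol, 21 ε)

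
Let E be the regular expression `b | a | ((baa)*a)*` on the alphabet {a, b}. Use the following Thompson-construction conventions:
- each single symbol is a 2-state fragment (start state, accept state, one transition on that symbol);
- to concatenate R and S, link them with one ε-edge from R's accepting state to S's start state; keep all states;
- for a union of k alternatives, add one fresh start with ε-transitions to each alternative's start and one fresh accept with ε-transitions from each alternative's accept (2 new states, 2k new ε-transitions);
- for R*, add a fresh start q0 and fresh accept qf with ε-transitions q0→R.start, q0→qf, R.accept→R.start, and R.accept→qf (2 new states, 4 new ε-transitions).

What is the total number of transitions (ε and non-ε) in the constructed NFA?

Recursing over subexpressions:
Each of the 6 symbol leaves contributes 1 transition (1 symbol, 0 ε).
  baa = 5 transitions (3 symbol, 2 ε)
  (baa)* = 9 transitions (3 symbol, 6 ε)
  (baa)*a = 11 transitions (4 symbol, 7 ε)
  ((baa)*a)* = 15 transitions (4 symbol, 11 ε)
  b | a | ((baa)*a)* = 23 transitions (6 symbol, 17 ε)

23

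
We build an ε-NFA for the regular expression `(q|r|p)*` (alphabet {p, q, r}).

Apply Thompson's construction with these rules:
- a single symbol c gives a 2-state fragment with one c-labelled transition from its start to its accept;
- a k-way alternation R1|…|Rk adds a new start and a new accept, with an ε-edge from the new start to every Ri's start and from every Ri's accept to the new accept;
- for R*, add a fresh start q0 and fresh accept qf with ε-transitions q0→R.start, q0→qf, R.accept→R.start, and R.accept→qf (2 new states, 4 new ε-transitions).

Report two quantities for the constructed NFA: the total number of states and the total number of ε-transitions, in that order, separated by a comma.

10, 10

Bottom-up over the parse tree:
Each of the 3 symbol leaves contributes 2 states and 0 ε-transitions.
  q|r|p = 8 states, 6 ε-transitions
  (q|r|p)* = 10 states, 10 ε-transitions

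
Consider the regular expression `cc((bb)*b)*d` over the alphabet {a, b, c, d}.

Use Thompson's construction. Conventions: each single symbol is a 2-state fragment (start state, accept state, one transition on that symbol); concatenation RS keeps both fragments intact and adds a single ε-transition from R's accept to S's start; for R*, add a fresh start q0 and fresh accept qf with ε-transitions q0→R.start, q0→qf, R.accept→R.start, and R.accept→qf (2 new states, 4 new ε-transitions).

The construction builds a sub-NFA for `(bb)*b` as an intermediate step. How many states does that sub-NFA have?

8

Fragment for `(bb)*b`:
Each of the 3 symbol leaves contributes a 2-state fragment.
  bb — 4 states
  (bb)* — 6 states
  (bb)*b — 8 states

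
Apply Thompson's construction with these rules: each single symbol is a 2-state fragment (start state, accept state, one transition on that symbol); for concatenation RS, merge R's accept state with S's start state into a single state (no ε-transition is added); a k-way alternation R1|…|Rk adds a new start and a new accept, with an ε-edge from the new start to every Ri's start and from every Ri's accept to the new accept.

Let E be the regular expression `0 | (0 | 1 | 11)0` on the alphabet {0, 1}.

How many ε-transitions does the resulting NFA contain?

10

Per subexpression:
Each of the 6 symbol leaves contributes 0 ε-transitions.
  11 — 0 ε-transitions
  0 | 1 | 11 — 6 ε-transitions
  (0 | 1 | 11)0 — 6 ε-transitions
  0 | (0 | 1 | 11)0 — 10 ε-transitions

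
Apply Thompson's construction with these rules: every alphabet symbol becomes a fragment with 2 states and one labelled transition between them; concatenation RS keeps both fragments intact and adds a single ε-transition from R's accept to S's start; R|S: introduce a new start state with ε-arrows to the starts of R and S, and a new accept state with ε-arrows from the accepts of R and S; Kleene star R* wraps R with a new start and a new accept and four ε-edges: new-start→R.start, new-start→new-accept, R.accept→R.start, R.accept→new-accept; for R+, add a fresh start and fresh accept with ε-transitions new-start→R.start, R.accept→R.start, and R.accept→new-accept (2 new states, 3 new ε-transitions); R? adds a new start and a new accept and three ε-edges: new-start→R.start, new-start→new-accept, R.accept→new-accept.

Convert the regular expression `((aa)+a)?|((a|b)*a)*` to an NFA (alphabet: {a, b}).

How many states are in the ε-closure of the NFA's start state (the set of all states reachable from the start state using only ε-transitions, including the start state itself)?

Compute the ε-closure size of each fragment's start state recursively; a symbol fragment's start has no outgoing ε-edge, so its closure is just itself (size 1).
  aa : C equals the left operand's closure size = 1 (its accept is not ε-reachable, so the closure stops there)
  (aa)+ : new start ε-reaches only the body's start; the new accept needs a symbol first: C = 1 + 1 = 2
  (aa)+a : C equals the left operand's closure size = 2 (its accept is not ε-reachable, so the closure stops there)
  ((aa)+a)? : C = 1 (new start) + 2 (body) + 1 (new accept, via ε) = 4
  a|b : new start ε-reaches every alternative's start; none of them accept ε, so the new accept is not reached: C = 1 + 1 + 1 = 3
  (a|b)* : new start has ε-edges to the inner start and to the new accept, so C = 2 + 3 = 5
  (a|b)*a : C = 5 + 1 = 6 (closure spills across the concat boundary because the left factor accepts ε)
  ((a|b)*a)* : new start has ε-edges to the inner start and to the new accept, so C = 2 + 6 = 8
  ((aa)+a)?|((a|b)*a)* : new start ε-reaches every alternative's start; at least one alternative accepts ε, so the union's new accept is reached too: C = 1 + 4 + 8 + 1 = 14

14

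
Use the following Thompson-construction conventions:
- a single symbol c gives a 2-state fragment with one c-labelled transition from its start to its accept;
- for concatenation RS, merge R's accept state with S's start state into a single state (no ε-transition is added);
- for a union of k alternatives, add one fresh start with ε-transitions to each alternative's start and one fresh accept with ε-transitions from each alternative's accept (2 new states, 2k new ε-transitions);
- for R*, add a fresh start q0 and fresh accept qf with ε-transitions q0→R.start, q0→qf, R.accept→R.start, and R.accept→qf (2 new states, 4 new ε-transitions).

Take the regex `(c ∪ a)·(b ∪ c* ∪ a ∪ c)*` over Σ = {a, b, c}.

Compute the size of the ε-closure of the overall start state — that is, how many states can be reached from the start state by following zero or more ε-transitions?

Let C(F) = |ε-closure(F.start)| within fragment F, and note whether F accepts ε. Symbol fragments have C = 1 and do not accept ε. Then:
  c ∪ a → new start ε-reaches every alternative's start; none of them accept ε, so the new accept is not reached: C = 1 + 1 + 1 = 3
  c* → the star's fresh start ε-reaches both the body's start and the fresh accept: C = 2 + 1 = 3
  b ∪ c* ∪ a ∪ c → new start ε-reaches every alternative's start; at least one alternative accepts ε, so the union's new accept is reached too: C = 1 + 1 + 3 + 1 + 1 + 1 = 8
  (b ∪ c* ∪ a ∪ c)* → C = 1 (new start) + 8 (body) + 1 (new accept) = 10
  (c ∪ a)·(b ∪ c* ∪ a ∪ c)* → C equals the left operand's closure size = 3 (its accept is not ε-reachable, so the closure stops there)

3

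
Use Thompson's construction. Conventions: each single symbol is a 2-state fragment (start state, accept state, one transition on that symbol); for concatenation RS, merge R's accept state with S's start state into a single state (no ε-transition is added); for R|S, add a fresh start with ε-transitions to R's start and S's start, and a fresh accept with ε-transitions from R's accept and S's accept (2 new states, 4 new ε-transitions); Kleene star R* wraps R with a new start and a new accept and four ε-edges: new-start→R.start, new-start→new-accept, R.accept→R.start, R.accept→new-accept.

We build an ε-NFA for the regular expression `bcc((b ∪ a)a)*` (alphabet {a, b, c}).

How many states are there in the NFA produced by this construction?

12

Per subexpression:
Each of the 6 symbol leaves contributes a 2-state fragment.
  b ∪ a = 6 states
  (b ∪ a)a = 7 states
  ((b ∪ a)a)* = 9 states
  bcc((b ∪ a)a)* = 12 states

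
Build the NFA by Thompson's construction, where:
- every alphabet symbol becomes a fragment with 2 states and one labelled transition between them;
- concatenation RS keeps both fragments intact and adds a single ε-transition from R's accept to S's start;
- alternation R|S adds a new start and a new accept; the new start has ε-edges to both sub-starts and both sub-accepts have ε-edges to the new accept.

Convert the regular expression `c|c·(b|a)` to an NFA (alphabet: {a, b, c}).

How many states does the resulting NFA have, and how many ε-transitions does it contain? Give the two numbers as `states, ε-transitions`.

12, 9

Recursing over subexpressions:
Each of the 4 symbol leaves contributes 2 states and 0 ε-transitions.
  b|a : 6 states, 4 ε-transitions
  c·(b|a) : 8 states, 5 ε-transitions
  c|c·(b|a) : 12 states, 9 ε-transitions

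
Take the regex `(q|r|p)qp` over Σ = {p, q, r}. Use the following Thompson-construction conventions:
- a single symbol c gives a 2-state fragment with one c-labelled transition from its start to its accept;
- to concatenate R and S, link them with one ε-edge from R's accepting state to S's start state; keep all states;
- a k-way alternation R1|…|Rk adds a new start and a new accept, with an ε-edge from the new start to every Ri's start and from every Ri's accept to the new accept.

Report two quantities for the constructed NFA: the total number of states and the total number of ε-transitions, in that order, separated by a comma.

12, 8

By structural recursion:
Each of the 5 symbol leaves contributes 2 states and 0 ε-transitions.
  q|r|p → 8 states, 6 ε-transitions
  (q|r|p)qp → 12 states, 8 ε-transitions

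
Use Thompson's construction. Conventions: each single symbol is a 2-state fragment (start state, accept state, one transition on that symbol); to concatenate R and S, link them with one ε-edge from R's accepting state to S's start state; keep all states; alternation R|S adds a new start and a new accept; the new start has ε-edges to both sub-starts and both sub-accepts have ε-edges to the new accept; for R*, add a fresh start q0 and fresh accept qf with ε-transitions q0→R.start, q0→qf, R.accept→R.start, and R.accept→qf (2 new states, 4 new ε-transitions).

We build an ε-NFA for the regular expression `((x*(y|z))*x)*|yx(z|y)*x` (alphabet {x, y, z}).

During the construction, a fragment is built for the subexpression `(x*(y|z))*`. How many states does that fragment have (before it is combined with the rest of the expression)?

Fragment for `(x*(y|z))*`:
Each of the 3 symbol leaves contributes a 2-state fragment.
  x* : 4 states
  y|z : 6 states
  x*(y|z) : 10 states
  (x*(y|z))* : 12 states

12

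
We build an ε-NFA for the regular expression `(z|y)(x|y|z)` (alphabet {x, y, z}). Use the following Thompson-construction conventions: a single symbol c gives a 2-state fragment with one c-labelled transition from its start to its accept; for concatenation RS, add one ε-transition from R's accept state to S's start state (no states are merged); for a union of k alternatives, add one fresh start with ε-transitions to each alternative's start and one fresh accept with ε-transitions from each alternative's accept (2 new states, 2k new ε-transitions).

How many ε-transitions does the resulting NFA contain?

Bottom-up over the parse tree:
Each of the 5 symbol leaves contributes 0 ε-transitions.
  z|y : 4 ε-transitions
  x|y|z : 6 ε-transitions
  (z|y)(x|y|z) : 11 ε-transitions

11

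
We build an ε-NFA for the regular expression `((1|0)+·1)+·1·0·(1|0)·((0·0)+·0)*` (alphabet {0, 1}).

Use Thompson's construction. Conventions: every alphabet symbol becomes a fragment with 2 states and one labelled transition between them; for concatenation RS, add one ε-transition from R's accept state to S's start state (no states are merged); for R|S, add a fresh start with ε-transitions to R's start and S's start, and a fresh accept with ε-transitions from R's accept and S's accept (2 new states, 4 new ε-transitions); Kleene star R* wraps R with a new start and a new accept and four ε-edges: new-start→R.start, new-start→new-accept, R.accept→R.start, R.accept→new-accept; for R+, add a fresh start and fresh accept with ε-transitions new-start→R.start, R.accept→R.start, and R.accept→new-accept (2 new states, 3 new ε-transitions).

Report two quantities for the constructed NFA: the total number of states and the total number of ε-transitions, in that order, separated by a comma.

32, 28

Recursing over subexpressions:
Each of the 10 symbol leaves contributes 2 states and 0 ε-transitions.
  1|0 → 6 states, 4 ε-transitions
  (1|0)+ → 8 states, 7 ε-transitions
  (1|0)+·1 → 10 states, 8 ε-transitions
  ((1|0)+·1)+ → 12 states, 11 ε-transitions
  1|0 → 6 states, 4 ε-transitions
  0·0 → 4 states, 1 ε-transition
  (0·0)+ → 6 states, 4 ε-transitions
  (0·0)+·0 → 8 states, 5 ε-transitions
  ((0·0)+·0)* → 10 states, 9 ε-transitions
  ((1|0)+·1)+·1·0·(1|0)·((0·0)+·0)* → 32 states, 28 ε-transitions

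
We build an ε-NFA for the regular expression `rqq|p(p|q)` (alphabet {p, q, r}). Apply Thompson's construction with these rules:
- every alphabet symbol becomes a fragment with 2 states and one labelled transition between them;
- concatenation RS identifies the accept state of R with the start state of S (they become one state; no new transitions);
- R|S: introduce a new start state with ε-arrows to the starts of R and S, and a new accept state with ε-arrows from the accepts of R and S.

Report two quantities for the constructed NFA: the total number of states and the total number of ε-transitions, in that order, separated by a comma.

13, 8

Per subexpression:
Each of the 6 symbol leaves contributes 2 states and 0 ε-transitions.
  rqq — 4 states, 0 ε-transitions
  p|q — 6 states, 4 ε-transitions
  p(p|q) — 7 states, 4 ε-transitions
  rqq|p(p|q) — 13 states, 8 ε-transitions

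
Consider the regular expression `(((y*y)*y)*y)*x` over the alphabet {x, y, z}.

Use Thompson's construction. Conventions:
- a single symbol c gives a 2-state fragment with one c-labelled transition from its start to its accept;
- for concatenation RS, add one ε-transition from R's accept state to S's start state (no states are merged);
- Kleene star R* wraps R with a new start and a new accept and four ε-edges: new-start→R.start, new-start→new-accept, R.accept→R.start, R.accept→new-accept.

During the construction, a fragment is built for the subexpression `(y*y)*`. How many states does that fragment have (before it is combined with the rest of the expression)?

8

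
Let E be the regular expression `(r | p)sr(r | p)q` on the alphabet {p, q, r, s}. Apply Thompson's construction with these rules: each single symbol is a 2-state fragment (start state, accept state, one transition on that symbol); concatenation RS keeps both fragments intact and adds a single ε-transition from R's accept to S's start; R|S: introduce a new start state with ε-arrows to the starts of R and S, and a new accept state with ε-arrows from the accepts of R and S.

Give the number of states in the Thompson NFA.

Building bottom-up:
Each of the 7 symbol leaves contributes a 2-state fragment.
  r | p : 6 states
  r | p : 6 states
  (r | p)sr(r | p)q : 18 states

18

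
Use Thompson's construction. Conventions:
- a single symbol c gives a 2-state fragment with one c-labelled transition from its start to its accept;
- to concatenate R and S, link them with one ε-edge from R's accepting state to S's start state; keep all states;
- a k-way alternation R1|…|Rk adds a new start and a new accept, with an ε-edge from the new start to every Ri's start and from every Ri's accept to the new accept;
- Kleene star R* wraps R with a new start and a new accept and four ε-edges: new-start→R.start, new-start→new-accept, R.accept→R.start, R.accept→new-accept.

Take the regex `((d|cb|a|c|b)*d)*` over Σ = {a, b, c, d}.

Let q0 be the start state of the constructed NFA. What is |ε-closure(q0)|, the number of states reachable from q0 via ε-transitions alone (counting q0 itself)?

11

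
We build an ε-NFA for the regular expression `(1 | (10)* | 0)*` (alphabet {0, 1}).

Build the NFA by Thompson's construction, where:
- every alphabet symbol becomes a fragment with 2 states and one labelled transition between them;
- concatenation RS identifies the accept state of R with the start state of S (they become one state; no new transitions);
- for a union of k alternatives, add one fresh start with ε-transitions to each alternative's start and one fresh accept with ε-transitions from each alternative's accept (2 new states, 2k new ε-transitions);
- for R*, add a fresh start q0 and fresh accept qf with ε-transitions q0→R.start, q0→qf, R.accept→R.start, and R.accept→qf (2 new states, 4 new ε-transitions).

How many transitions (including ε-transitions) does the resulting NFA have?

Building bottom-up:
Each of the 4 symbol leaves contributes 1 transition (1 symbol, 0 ε).
  10 — 2 transitions (2 symbol, 0 ε)
  (10)* — 6 transitions (2 symbol, 4 ε)
  1 | (10)* | 0 — 14 transitions (4 symbol, 10 ε)
  (1 | (10)* | 0)* — 18 transitions (4 symbol, 14 ε)

18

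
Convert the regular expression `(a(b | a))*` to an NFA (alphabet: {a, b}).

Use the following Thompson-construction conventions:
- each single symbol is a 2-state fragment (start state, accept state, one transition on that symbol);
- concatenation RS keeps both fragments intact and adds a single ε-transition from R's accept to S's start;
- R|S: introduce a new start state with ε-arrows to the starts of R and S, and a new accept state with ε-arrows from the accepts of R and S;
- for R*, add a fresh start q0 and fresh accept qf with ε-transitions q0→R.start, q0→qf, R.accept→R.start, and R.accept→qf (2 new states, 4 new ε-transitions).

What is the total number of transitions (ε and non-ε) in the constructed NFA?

12

Recursing over subexpressions:
Each of the 3 symbol leaves contributes 1 transition (1 symbol, 0 ε).
  b | a : 6 transitions (2 symbol, 4 ε)
  a(b | a) : 8 transitions (3 symbol, 5 ε)
  (a(b | a))* : 12 transitions (3 symbol, 9 ε)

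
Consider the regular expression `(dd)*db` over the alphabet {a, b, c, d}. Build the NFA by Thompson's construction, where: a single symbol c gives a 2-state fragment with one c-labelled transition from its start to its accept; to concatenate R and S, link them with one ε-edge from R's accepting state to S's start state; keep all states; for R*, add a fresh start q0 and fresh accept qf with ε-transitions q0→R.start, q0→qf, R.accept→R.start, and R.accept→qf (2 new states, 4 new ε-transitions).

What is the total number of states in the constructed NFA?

10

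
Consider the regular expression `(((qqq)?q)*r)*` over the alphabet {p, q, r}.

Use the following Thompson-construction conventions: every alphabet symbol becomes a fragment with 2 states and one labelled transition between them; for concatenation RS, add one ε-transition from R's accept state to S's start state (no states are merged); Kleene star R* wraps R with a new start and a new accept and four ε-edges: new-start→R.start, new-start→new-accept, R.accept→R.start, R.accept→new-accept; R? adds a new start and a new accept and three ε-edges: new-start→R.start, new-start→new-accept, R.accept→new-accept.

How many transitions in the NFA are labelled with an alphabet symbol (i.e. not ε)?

5

By structural recursion:
Each of the 5 symbol leaves contributes exactly 1 symbol transition.
  qqq = 3 symbol transitions
  (qqq)? = 3 symbol transitions
  (qqq)?q = 4 symbol transitions
  ((qqq)?q)* = 4 symbol transitions
  ((qqq)?q)*r = 5 symbol transitions
  (((qqq)?q)*r)* = 5 symbol transitions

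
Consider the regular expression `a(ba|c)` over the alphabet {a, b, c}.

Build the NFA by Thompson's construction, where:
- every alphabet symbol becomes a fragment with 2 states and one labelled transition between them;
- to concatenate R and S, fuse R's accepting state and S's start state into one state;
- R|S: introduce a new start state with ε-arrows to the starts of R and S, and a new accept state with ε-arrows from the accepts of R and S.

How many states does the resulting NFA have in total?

8

By structural recursion:
Each of the 4 symbol leaves contributes a 2-state fragment.
  ba = 3 states
  ba|c = 7 states
  a(ba|c) = 8 states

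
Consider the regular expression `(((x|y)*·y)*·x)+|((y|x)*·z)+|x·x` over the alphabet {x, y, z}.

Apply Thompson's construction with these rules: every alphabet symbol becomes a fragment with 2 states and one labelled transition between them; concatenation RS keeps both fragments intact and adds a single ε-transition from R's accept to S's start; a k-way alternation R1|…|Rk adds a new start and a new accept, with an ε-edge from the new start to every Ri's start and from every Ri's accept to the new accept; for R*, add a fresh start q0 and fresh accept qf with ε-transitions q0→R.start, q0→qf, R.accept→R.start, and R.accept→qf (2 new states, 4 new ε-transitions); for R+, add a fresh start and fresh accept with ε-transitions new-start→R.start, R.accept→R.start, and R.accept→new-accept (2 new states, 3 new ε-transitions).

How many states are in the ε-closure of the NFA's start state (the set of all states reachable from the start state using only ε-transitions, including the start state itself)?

19

Work bottom-up. For each fragment F, track |ε-closure(F.start)| and whether F's accept lies in that closure (i.e. whether F accepts ε). A single-symbol fragment has closure size 1 and does not accept ε.
  x|y → new start ε-reaches every alternative's start; none of them accept ε, so the new accept is not reached: C = 1 + 1 + 1 = 3
  (x|y)* → C = 1 (new start) + 3 (body) + 1 (new accept) = 5
  (x|y)*·y → the left operand accepts ε, so the closure extends into the next operand (via the concat ε-link); C = 5 + 1 = 6
  ((x|y)*·y)* → C = 1 (new start) + 6 (body) + 1 (new accept) = 8
  ((x|y)*·y)*·x → the left operand accepts ε, so the closure extends into the next operand (via the concat ε-link); C = 8 + 1 = 9
  (((x|y)*·y)*·x)+ → new start ε-reaches only the body's start; the new accept needs a symbol first: C = 1 + 9 = 10
  y|x → C = 1 + 1 + 1 = 3 (the new accept is not ε-reachable since no branch accepts ε)
  (y|x)* → new start has ε-edges to the inner start and to the new accept, so C = 2 + 3 = 5
  (y|x)*·z → C = 5 + 1 = 6 (closure spills across the concat boundary because the left factor accepts ε)
  ((y|x)*·z)+ → new start ε-reaches only the body's start; the new accept needs a symbol first: C = 1 + 6 = 7
  x·x → same as the first factor's closure: C = 1
  (((x|y)*·y)*·x)+|((y|x)*·z)+|x·x → new start ε-reaches every alternative's start; none of them accept ε, so the new accept is not reached: C = 1 + 10 + 7 + 1 = 19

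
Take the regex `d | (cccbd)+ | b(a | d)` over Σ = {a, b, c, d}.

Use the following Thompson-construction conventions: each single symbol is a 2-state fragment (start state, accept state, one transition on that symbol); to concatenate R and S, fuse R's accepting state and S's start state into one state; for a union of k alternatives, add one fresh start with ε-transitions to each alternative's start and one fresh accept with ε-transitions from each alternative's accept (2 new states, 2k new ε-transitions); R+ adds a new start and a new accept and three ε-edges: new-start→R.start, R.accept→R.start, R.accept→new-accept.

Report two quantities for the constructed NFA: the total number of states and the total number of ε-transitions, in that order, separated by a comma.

Recursing over subexpressions:
Each of the 9 symbol leaves contributes 2 states and 0 ε-transitions.
  cccbd : 6 states, 0 ε-transitions
  (cccbd)+ : 8 states, 3 ε-transitions
  a | d : 6 states, 4 ε-transitions
  b(a | d) : 7 states, 4 ε-transitions
  d | (cccbd)+ | b(a | d) : 19 states, 13 ε-transitions

19, 13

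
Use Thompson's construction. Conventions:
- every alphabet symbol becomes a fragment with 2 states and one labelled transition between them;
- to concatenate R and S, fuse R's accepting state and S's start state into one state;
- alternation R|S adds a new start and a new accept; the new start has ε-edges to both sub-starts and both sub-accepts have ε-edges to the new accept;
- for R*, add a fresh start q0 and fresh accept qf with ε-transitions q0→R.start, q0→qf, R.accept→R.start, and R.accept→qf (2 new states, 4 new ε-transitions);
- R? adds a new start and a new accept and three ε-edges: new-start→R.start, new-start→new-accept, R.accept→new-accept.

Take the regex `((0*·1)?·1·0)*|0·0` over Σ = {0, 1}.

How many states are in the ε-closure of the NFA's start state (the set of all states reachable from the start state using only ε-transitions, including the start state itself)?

10

Let C(F) = |ε-closure(F.start)| within fragment F, and note whether F accepts ε. Symbol fragments have C = 1 and do not accept ε. Then:
  0* : the star's fresh start ε-reaches both the body's start and the fresh accept: |ε-closure| = 2 + 1 = 3
  0*·1 : the left operand accepts ε, so the closure extends into the next operand (the shared merged state is already counted); |ε-closure| = 3 + (1−1) = 3
  (0*·1)? : |ε-closure| = 1 (new start) + 3 (body) + 1 (new accept, via ε) = 5
  (0*·1)?·1·0 : |ε-closure| = 5 + (1−1) = 5 (closure spills across the concat boundary because the left factor accepts ε)
  ((0*·1)?·1·0)* : |ε-closure| = 1 (new start) + 5 (body) + 1 (new accept) = 7
  0·0 : |ε-closure| equals the left operand's closure size = 1 (its accept is not ε-reachable, so the closure stops there)
  ((0*·1)?·1·0)*|0·0 : new start ε-reaches every alternative's start; at least one alternative accepts ε, so the union's new accept is reached too: |ε-closure| = 1 + 7 + 1 + 1 = 10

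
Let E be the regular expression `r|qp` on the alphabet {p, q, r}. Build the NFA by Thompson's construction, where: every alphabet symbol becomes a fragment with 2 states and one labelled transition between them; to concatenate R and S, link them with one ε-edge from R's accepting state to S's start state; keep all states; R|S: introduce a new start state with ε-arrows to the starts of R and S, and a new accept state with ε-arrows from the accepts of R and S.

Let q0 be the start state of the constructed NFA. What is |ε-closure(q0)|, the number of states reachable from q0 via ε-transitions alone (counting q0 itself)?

Let C(F) = |ε-closure(F.start)| within fragment F, and note whether F accepts ε. Symbol fragments have C = 1 and do not accept ε. Then:
  qp : |ε-closure| equals the left operand's closure size = 1 (its accept is not ε-reachable, so the closure stops there)
  r|qp : |ε-closure| = 1 + 1 + 1 = 3 (the new accept is not ε-reachable since no branch accepts ε)

3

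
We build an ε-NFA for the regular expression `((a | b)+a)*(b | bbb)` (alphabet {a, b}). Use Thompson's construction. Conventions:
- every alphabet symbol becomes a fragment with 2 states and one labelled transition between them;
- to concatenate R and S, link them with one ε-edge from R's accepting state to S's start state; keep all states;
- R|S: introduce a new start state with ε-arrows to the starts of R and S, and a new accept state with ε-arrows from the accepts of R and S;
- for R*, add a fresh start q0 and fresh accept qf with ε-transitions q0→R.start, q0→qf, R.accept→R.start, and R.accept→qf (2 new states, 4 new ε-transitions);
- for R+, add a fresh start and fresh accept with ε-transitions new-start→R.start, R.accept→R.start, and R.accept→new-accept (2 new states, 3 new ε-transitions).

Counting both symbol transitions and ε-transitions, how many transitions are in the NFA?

Recursing over subexpressions:
Each of the 7 symbol leaves contributes 1 transition (1 symbol, 0 ε).
  a | b — 6 transitions (2 symbol, 4 ε)
  (a | b)+ — 9 transitions (2 symbol, 7 ε)
  (a | b)+a — 11 transitions (3 symbol, 8 ε)
  ((a | b)+a)* — 15 transitions (3 symbol, 12 ε)
  bbb — 5 transitions (3 symbol, 2 ε)
  b | bbb — 10 transitions (4 symbol, 6 ε)
  ((a | b)+a)*(b | bbb) — 26 transitions (7 symbol, 19 ε)

26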